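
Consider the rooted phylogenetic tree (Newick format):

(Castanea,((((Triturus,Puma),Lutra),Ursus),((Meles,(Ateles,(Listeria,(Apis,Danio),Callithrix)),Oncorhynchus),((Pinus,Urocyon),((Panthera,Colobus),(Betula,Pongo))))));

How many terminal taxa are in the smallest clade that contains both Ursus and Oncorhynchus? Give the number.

The MRCA of Ursus and Oncorhynchus is the node subtending ((((Triturus,Puma),Lutra),Ursus),((Meles,(Ateles,(Listeria,(Apis,Danio),Callithrix)),Oncorhynchus),((Pinus,Urocyon),((Panthera,Colobus),(Betula,Pongo))))).
That clade contains 17 terminal taxa: Apis, Ateles, Betula, Callithrix, Colobus, Danio, Listeria, Lutra, Meles, Oncorhynchus, Panthera, Pinus, Pongo, Puma, Triturus, Urocyon, Ursus.

17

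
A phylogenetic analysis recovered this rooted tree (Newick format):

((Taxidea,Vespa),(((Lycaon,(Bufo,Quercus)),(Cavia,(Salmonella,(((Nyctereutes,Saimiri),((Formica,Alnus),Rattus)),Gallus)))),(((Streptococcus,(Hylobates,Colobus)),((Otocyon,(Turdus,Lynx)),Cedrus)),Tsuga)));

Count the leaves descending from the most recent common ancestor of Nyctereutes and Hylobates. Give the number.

19

The MRCA of Nyctereutes and Hylobates is the node subtending (((Lycaon,(Bufo,Quercus)),(Cavia,(Salmonella,(((Nyctereutes,Saimiri),((Formica,Alnus),Rattus)),Gallus)))),(((Streptococcus,(Hylobates,Colobus)),((Otocyon,(Turdus,Lynx)),Cedrus)),Tsuga)).
That clade contains 19 terminal taxa: Alnus, Bufo, Cavia, Cedrus, Colobus, Formica, Gallus, Hylobates, Lycaon, Lynx, Nyctereutes, Otocyon, Quercus, Rattus, Saimiri, Salmonella, Streptococcus, Tsuga, Turdus.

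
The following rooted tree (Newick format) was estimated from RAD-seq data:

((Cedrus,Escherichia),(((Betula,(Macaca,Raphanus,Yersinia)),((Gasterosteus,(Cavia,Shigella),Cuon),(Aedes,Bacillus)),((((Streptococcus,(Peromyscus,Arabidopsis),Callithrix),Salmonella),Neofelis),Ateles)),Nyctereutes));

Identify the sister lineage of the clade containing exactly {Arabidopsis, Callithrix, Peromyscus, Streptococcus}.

Salmonella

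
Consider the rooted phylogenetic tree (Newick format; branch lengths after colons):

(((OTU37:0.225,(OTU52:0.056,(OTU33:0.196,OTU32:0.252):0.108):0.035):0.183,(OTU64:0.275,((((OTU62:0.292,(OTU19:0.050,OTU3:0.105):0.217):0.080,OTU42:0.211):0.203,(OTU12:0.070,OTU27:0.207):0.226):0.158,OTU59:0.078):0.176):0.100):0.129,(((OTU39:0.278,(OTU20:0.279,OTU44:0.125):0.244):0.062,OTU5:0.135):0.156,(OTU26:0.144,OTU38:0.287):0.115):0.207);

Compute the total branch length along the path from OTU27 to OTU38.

1.605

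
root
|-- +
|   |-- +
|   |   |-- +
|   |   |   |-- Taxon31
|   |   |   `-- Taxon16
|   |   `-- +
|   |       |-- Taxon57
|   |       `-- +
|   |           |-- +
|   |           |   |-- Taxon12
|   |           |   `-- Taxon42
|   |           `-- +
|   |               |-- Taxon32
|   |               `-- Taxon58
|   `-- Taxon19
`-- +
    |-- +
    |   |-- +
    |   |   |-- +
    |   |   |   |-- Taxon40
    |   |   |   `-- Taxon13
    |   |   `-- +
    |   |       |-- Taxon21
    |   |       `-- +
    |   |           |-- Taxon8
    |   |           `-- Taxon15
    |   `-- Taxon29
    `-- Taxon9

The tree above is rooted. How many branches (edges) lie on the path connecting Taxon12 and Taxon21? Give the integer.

The MRCA of Taxon12 and Taxon21 is the root of the tree.
From Taxon12 up to that node: 6 branches. From Taxon21 up to the same node: 5 branches. Total: 6 + 5 = 11.

11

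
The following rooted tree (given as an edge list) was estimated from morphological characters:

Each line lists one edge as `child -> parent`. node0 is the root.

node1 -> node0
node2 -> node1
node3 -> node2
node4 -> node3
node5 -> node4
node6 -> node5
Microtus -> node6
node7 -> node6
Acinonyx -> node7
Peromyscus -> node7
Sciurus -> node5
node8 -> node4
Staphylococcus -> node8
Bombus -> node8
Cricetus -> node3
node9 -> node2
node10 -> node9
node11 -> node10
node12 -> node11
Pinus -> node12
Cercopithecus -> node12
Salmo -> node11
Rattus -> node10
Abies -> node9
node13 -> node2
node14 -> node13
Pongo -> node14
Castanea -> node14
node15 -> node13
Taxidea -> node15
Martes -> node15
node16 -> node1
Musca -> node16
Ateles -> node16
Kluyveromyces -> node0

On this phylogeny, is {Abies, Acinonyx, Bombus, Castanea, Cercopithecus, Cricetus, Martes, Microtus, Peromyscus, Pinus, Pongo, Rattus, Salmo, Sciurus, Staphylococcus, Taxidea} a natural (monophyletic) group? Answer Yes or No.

The most recent common ancestor of these taxa subtends (((((Microtus,(Acinonyx,Peromyscus)),Sciurus),(Staphylococcus,Bombus)),Cricetus),((((Pinus,Cercopithecus),Salmo),Rattus),Abies),((Pongo,Castanea),(Taxidea,Martes))).
That clade has exactly 16 tips — every listed taxon and nothing else — so the group is monophyletic.

Yes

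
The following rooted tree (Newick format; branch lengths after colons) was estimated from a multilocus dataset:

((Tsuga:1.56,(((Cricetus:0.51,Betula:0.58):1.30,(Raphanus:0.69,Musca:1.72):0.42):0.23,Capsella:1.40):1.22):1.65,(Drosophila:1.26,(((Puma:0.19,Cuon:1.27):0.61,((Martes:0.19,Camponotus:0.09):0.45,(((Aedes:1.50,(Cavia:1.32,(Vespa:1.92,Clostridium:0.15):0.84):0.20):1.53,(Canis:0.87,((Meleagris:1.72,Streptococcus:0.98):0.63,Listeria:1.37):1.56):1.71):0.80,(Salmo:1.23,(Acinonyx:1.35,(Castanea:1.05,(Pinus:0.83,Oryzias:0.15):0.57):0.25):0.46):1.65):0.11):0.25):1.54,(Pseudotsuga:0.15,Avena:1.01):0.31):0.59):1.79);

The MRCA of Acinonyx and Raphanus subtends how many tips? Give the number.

26

The MRCA of Acinonyx and Raphanus is the root, so the clade is the entire tree.
That clade contains 26 terminal taxa: Acinonyx, Aedes, Avena, Betula, Camponotus, Canis, Capsella, Castanea, Cavia, Clostridium, Cricetus, Cuon, Drosophila, Listeria, Martes, Meleagris, Musca, Oryzias, Pinus, Pseudotsuga, Puma, Raphanus, Salmo, Streptococcus, Tsuga, Vespa.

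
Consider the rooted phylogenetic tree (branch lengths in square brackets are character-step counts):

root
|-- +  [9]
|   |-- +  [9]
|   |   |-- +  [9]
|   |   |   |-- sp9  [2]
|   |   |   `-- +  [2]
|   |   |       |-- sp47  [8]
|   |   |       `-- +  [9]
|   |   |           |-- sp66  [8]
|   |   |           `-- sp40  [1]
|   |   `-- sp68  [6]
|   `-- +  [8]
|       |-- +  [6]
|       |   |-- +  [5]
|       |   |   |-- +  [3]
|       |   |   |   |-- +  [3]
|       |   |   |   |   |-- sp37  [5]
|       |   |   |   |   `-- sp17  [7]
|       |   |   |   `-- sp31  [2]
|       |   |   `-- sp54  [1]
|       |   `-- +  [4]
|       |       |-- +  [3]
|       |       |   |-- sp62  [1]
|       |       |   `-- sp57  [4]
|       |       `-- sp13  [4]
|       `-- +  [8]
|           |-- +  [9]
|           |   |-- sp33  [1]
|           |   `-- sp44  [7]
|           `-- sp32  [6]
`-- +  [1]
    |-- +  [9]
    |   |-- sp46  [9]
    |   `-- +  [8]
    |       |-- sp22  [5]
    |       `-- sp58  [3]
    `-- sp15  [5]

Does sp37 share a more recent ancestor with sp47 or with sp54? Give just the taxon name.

The MRCA of sp37 and sp54 subtends (((sp37,sp17),sp31),sp54) (4 taxa).
The MRCA of sp37 and sp47 subtends (((sp9,(sp47,(sp66,sp40))),sp68),(((((sp37,sp17),sp31),sp54),((sp62,sp57),sp13)),((sp33,sp44),sp32))) (15 taxa).
The first is nested inside the second, so sp37 shares a more recent common ancestor with sp54.

sp54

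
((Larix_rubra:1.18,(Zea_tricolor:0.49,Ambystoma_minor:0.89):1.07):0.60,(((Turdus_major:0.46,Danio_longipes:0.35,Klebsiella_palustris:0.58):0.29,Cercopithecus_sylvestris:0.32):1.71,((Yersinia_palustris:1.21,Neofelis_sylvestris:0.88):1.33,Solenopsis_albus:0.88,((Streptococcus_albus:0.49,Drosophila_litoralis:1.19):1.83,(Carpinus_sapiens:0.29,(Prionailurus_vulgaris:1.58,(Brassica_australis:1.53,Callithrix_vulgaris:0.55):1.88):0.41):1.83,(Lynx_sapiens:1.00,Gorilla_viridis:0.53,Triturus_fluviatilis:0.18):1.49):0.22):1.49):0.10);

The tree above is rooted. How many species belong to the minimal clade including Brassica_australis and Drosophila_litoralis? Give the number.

The MRCA of Brassica_australis and Drosophila_litoralis is the node subtending ((Streptococcus_albus,Drosophila_litoralis),(Carpinus_sapiens,(Prionailurus_vulgaris,(Brassica_australis,Callithrix_vulgaris))),(Lynx_sapiens,Gorilla_viridis,Triturus_fluviatilis)).
That clade contains 9 terminal taxa: Brassica_australis, Callithrix_vulgaris, Carpinus_sapiens, Drosophila_litoralis, Gorilla_viridis, Lynx_sapiens, Prionailurus_vulgaris, Streptococcus_albus, Triturus_fluviatilis.

9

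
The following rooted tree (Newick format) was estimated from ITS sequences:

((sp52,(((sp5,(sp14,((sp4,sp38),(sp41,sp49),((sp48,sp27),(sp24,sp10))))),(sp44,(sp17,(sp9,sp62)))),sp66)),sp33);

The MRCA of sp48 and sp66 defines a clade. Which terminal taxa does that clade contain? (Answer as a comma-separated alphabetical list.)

Tracing sp48: it sits inside (sp48,sp27).
Tracing sp66: it sits inside (((sp5,(sp14,((sp4,sp38),(sp41,sp49),((sp48,sp27),(sp24,sp10))))),(sp44,(sp17,(sp9,sp62)))),sp66).
The smallest clade enclosing both is (((sp5,(sp14,((sp4,sp38),(sp41,sp49),((sp48,sp27),(sp24,sp10))))),(sp44,(sp17,(sp9,sp62)))),sp66); the answer is its 15 terminal taxa in alphabetical order.

sp10, sp14, sp17, sp24, sp27, sp38, sp4, sp41, sp44, sp48, sp49, sp5, sp62, sp66, sp9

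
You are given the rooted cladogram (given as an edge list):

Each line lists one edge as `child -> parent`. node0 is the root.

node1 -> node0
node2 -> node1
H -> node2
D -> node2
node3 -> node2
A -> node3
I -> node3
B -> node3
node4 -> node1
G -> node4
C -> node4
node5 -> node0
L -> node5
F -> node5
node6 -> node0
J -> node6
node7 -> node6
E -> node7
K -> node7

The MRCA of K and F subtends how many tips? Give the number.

12

The MRCA of K and F is the root, so the clade is the entire tree.
That clade contains 12 terminal taxa: A, B, C, D, E, F, G, H, I, J, K, L.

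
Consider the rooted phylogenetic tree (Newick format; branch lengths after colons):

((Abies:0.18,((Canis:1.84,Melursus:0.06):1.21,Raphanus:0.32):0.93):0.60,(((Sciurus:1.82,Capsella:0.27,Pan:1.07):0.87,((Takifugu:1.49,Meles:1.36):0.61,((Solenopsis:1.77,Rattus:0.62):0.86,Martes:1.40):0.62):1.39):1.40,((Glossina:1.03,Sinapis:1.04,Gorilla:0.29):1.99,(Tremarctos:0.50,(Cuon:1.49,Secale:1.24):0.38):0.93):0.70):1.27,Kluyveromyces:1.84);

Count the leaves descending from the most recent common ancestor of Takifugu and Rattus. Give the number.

The MRCA of Takifugu and Rattus is the node subtending ((Takifugu,Meles),((Solenopsis,Rattus),Martes)).
That clade contains 5 terminal taxa: Martes, Meles, Rattus, Solenopsis, Takifugu.

5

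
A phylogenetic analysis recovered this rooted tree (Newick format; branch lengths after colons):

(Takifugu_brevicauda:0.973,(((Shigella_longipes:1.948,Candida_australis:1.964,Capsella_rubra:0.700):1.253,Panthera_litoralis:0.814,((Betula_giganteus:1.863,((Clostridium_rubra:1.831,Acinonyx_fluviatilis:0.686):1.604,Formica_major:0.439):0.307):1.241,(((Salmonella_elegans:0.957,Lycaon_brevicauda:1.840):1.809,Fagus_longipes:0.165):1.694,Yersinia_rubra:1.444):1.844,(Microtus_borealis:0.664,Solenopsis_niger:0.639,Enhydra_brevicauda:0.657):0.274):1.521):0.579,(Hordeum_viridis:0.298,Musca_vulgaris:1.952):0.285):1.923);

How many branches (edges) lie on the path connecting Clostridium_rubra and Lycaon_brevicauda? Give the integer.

8

The MRCA of Clostridium_rubra and Lycaon_brevicauda is the node subtending ((Betula_giganteus,((Clostridium_rubra,Acinonyx_fluviatilis),Formica_major)),(((Salmonella_elegans,Lycaon_brevicauda),Fagus_longipes),Yersinia_rubra),(Microtus_borealis,Solenopsis_niger,Enhydra_brevicauda)).
From Clostridium_rubra up to that node: 4 branches. From Lycaon_brevicauda up to the same node: 4 branches. Total: 4 + 4 = 8.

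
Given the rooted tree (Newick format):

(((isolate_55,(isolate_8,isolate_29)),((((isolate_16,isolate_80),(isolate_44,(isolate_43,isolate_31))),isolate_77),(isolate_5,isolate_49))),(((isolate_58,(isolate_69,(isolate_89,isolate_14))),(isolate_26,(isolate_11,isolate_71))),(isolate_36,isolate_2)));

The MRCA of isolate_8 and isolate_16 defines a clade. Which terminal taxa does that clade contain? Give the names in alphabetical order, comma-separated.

Tracing isolate_8: it sits inside (isolate_8,isolate_29).
Tracing isolate_16: it sits inside (isolate_16,isolate_80).
The smallest clade enclosing both is ((isolate_55,(isolate_8,isolate_29)),((((isolate_16,isolate_80),(isolate_44,(isolate_43,isolate_31))),isolate_77),(isolate_5,isolate_49))); the answer is its 11 terminal taxa in alphabetical order.

isolate_16, isolate_29, isolate_31, isolate_43, isolate_44, isolate_49, isolate_5, isolate_55, isolate_77, isolate_8, isolate_80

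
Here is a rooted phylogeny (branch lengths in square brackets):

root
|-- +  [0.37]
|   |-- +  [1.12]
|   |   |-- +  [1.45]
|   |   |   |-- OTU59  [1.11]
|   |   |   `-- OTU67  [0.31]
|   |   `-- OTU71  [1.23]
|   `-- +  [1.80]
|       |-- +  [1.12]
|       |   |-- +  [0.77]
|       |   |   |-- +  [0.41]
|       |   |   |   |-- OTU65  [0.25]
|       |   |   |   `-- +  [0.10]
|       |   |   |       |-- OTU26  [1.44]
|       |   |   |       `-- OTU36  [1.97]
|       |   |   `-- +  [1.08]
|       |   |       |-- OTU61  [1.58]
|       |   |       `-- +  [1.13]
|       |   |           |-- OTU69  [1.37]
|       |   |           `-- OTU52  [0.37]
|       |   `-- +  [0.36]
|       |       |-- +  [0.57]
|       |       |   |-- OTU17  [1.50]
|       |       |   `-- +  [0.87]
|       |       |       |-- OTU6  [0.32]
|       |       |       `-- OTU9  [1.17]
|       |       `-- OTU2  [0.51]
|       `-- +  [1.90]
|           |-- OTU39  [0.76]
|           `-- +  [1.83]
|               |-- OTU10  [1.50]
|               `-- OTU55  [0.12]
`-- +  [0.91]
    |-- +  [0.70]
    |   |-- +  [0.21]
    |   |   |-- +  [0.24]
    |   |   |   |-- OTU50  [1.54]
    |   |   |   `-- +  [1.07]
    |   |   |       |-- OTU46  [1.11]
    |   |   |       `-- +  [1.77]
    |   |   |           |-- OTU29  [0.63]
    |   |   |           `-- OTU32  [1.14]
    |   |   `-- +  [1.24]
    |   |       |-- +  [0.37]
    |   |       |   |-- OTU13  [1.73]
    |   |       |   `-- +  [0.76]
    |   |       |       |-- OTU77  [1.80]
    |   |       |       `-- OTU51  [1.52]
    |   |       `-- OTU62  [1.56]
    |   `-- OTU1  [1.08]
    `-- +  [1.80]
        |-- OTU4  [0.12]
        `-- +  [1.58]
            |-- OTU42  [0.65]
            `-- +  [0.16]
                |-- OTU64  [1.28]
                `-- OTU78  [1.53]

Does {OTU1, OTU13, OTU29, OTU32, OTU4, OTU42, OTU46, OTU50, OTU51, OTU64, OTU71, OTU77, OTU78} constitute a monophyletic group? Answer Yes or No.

No

The MRCA of the listed taxa is the root, so the smallest clade containing them is the whole tree.
That clade also contains OTU10, OTU17, OTU2, OTU26, OTU36, OTU39, OTU52, OTU55, OTU59, OTU6, OTU61, OTU62, OTU65, OTU67, OTU69, OTU9, which are not in the proposed group, so the group is not monophyletic.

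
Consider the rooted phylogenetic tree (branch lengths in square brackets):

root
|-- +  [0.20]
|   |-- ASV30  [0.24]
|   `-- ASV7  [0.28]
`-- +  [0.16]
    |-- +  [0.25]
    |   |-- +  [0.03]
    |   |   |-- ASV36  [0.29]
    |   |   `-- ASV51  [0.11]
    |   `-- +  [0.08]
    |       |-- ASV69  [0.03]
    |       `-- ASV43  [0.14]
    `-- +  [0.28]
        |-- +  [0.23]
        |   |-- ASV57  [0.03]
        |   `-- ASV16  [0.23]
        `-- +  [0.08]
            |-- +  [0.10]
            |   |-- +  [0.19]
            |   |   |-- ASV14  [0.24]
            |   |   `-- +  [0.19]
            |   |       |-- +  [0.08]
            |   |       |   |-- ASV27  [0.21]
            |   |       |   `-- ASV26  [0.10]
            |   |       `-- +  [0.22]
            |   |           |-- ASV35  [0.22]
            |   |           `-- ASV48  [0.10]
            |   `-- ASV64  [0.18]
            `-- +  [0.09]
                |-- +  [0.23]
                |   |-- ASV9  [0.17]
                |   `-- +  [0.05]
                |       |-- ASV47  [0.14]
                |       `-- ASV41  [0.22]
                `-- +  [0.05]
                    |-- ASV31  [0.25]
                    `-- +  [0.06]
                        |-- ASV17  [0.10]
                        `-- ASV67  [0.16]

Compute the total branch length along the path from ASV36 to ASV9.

The path runs ASV36 → … → MRCA → … → ASV9; the MRCA is the node subtending (((ASV36,ASV51),(ASV69,ASV43)),((ASV57,ASV16),(((ASV14,((ASV27,ASV26),(ASV35,ASV48))),ASV64),((ASV9,(ASV47,ASV41)),(ASV31,(ASV17,ASV67)))))).
Branch lengths along that path: 0.29 + 0.03 + 0.25 + 0.28 + 0.08 + 0.09 + 0.23 + 0.17 = 1.42.

1.42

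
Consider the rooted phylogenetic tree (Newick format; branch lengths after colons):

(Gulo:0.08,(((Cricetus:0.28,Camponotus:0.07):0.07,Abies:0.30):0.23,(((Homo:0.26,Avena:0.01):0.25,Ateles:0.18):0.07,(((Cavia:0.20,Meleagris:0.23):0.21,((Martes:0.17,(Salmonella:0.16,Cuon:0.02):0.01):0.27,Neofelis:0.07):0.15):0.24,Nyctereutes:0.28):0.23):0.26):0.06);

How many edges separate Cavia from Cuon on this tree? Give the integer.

The MRCA of Cavia and Cuon is the node subtending ((Cavia,Meleagris),((Martes,(Salmonella,Cuon)),Neofelis)).
From Cavia up to that node: 2 branches. From Cuon up to the same node: 4 branches. Total: 2 + 4 = 6.

6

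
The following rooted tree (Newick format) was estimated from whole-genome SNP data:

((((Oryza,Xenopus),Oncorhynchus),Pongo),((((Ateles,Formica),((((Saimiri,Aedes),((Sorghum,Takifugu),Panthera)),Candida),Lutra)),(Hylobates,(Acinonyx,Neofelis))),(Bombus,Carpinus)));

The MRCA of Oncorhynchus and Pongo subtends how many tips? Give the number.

4

The MRCA of Oncorhynchus and Pongo is the node subtending (((Oryza,Xenopus),Oncorhynchus),Pongo).
That clade contains 4 terminal taxa: Oncorhynchus, Oryza, Pongo, Xenopus.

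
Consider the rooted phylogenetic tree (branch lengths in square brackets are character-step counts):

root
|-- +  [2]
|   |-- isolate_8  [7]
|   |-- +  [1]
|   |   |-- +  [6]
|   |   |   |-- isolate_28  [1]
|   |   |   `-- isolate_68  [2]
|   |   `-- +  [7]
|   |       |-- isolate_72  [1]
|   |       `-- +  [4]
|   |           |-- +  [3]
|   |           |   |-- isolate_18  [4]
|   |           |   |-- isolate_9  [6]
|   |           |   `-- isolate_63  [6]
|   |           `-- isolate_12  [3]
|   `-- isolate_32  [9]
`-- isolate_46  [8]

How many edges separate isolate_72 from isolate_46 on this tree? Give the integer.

5

The MRCA of isolate_72 and isolate_46 is the root of the tree.
From isolate_72 up to that node: 4 branches. From isolate_46 up to the same node: 1 branch. Total: 4 + 1 = 5.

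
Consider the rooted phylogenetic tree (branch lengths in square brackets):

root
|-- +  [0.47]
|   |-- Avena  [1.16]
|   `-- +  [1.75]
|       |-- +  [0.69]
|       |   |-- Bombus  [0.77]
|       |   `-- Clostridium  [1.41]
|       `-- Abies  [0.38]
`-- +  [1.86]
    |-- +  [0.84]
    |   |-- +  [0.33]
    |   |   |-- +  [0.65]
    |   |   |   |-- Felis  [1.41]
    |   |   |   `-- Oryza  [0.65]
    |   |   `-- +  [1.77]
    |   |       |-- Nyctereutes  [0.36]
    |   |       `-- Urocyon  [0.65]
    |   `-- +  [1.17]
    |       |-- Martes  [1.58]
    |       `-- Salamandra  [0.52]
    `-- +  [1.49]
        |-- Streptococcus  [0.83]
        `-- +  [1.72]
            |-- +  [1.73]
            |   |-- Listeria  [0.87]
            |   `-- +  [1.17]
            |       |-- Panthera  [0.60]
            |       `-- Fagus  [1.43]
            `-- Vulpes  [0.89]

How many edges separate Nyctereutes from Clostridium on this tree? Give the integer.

9

The MRCA of Nyctereutes and Clostridium is the root of the tree.
From Nyctereutes up to that node: 5 branches. From Clostridium up to the same node: 4 branches. Total: 5 + 4 = 9.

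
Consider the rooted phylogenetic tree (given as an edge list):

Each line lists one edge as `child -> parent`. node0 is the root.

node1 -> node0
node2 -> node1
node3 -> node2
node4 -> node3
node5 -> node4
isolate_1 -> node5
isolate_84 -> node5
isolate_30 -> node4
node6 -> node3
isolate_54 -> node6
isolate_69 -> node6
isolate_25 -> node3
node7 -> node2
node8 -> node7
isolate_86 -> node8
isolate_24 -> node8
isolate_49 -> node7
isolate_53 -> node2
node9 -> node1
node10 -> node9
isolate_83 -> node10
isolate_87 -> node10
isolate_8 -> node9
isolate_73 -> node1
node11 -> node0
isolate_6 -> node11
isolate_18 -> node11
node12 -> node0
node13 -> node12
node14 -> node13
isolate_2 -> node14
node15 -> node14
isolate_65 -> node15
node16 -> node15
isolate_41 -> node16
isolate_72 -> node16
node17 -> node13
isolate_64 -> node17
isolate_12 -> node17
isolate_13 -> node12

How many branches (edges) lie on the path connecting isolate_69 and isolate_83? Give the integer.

The MRCA of isolate_69 and isolate_83 is the node subtending (((((isolate_1,isolate_84),isolate_30),(isolate_54,isolate_69),isolate_25),((isolate_86,isolate_24),isolate_49),isolate_53),((isolate_83,isolate_87),isolate_8),isolate_73).
From isolate_69 up to that node: 4 branches. From isolate_83 up to the same node: 3 branches. Total: 4 + 3 = 7.

7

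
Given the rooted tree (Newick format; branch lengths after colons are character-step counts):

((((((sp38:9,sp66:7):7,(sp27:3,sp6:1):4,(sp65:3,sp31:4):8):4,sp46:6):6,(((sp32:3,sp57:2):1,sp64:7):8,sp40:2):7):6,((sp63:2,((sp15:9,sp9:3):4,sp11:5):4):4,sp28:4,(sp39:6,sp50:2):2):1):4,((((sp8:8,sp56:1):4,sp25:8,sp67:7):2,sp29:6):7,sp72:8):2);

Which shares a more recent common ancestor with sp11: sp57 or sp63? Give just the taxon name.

sp63

The MRCA of sp11 and sp63 subtends (sp63,((sp15,sp9),sp11)) (4 taxa).
The MRCA of sp11 and sp57 subtends (((((sp38,sp66),(sp27,sp6),(sp65,sp31)),sp46),(((sp32,sp57),sp64),sp40)),((sp63,((sp15,sp9),sp11)),sp28,(sp39,sp50))) (18 taxa).
The first is nested inside the second, so sp11 shares a more recent common ancestor with sp63.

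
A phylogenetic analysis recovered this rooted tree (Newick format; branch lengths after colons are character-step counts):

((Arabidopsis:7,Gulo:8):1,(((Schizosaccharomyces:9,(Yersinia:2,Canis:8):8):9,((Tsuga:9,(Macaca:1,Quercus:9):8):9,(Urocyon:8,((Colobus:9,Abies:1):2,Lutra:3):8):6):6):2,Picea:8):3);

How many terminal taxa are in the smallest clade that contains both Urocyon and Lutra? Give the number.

4

The MRCA of Urocyon and Lutra is the node subtending (Urocyon,((Colobus,Abies),Lutra)).
That clade contains 4 terminal taxa: Abies, Colobus, Lutra, Urocyon.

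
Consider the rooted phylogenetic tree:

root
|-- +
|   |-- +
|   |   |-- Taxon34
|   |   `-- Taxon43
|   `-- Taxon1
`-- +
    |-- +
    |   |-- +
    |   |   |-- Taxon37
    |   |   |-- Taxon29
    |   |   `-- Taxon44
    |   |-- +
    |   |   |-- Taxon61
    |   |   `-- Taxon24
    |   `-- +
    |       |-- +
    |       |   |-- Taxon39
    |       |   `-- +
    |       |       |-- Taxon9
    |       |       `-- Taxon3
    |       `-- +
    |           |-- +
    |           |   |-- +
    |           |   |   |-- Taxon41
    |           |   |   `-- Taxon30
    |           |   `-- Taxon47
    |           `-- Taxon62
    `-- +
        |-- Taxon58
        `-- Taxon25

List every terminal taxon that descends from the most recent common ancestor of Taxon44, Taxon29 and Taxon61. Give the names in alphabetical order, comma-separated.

Tracing Taxon44: it sits inside (Taxon37,Taxon29,Taxon44).
Tracing Taxon29: it sits inside (Taxon37,Taxon29,Taxon44).
Tracing Taxon61: it sits inside (Taxon61,Taxon24).
The smallest clade enclosing all 3 is ((Taxon37,Taxon29,Taxon44),(Taxon61,Taxon24),((Taxon39,(Taxon9,Taxon3)),(((Taxon41,Taxon30),Taxon47),Taxon62))); the answer is its 12 terminal taxa in alphabetical order.

Taxon24, Taxon29, Taxon3, Taxon30, Taxon37, Taxon39, Taxon41, Taxon44, Taxon47, Taxon61, Taxon62, Taxon9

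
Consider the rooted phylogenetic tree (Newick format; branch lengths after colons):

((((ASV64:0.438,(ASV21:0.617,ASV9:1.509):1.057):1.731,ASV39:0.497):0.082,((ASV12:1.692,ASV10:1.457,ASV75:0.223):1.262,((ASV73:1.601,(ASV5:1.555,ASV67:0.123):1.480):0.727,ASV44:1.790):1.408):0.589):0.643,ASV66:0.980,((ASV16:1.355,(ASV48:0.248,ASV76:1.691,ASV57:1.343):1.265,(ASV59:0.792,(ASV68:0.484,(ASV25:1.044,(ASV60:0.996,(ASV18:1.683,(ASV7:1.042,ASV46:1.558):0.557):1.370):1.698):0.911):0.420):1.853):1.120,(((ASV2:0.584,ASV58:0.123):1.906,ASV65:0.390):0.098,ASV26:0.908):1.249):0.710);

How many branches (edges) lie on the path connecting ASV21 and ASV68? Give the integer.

The MRCA of ASV21 and ASV68 is the root of the tree.
From ASV21 up to that node: 5 branches. From ASV68 up to the same node: 5 branches. Total: 5 + 5 = 10.

10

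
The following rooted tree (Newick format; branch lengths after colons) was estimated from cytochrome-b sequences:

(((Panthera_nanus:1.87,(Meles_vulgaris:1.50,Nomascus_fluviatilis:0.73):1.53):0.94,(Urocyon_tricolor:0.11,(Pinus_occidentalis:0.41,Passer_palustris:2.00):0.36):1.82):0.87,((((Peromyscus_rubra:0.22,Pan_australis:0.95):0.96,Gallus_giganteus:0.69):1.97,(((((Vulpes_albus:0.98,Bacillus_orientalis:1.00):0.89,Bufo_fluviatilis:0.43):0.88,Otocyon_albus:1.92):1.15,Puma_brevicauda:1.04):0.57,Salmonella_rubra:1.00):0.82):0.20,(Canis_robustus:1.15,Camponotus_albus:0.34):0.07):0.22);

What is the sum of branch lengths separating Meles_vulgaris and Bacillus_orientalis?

10.57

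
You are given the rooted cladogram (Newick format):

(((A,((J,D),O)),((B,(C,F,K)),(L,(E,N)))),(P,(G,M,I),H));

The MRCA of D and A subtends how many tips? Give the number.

4

The MRCA of D and A is the node subtending (A,((J,D),O)).
That clade contains 4 terminal taxa: A, D, J, O.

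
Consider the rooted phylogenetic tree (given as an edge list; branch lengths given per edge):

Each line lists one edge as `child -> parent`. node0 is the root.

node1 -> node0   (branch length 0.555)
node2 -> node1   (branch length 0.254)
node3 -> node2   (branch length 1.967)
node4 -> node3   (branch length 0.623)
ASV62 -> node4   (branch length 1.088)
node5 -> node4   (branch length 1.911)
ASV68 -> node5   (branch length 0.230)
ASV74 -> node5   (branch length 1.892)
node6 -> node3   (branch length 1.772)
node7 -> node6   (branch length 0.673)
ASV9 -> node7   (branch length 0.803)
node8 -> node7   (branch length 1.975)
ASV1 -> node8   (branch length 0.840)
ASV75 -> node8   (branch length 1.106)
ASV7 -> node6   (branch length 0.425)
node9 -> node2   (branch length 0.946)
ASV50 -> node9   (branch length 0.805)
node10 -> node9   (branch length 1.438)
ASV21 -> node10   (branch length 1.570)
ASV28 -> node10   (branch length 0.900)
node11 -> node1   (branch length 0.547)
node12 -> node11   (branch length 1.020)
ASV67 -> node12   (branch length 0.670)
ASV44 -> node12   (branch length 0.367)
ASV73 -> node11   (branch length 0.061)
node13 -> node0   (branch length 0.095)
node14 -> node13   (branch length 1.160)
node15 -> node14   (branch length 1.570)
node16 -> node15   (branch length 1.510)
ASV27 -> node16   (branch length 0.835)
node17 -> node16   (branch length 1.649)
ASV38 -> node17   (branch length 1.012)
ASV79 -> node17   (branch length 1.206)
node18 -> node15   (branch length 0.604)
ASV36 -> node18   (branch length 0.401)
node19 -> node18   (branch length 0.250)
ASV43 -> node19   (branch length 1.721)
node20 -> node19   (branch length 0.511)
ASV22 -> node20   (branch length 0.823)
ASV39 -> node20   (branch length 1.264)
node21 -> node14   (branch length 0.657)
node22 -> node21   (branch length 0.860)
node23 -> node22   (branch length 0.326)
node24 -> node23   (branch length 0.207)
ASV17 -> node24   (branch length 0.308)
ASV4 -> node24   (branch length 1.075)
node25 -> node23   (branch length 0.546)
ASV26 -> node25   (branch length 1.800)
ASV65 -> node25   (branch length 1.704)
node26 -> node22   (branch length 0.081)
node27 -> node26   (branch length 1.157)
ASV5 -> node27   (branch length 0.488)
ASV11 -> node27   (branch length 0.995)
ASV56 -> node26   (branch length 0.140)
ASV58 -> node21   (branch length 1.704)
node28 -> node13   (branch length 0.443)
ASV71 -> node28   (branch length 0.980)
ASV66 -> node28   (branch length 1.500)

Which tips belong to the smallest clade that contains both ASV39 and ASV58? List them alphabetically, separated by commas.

ASV11, ASV17, ASV22, ASV26, ASV27, ASV36, ASV38, ASV39, ASV4, ASV43, ASV5, ASV56, ASV58, ASV65, ASV79

Tracing ASV39: it sits inside (ASV22,ASV39).
Tracing ASV58: it sits inside ((((ASV17,ASV4),(ASV26,ASV65)),((ASV5,ASV11),ASV56)),ASV58).
The smallest clade enclosing both is (((ASV27,(ASV38,ASV79)),(ASV36,(ASV43,(ASV22,ASV39)))),((((ASV17,ASV4),(ASV26,ASV65)),((ASV5,ASV11),ASV56)),ASV58)); the answer is its 15 terminal taxa in alphabetical order.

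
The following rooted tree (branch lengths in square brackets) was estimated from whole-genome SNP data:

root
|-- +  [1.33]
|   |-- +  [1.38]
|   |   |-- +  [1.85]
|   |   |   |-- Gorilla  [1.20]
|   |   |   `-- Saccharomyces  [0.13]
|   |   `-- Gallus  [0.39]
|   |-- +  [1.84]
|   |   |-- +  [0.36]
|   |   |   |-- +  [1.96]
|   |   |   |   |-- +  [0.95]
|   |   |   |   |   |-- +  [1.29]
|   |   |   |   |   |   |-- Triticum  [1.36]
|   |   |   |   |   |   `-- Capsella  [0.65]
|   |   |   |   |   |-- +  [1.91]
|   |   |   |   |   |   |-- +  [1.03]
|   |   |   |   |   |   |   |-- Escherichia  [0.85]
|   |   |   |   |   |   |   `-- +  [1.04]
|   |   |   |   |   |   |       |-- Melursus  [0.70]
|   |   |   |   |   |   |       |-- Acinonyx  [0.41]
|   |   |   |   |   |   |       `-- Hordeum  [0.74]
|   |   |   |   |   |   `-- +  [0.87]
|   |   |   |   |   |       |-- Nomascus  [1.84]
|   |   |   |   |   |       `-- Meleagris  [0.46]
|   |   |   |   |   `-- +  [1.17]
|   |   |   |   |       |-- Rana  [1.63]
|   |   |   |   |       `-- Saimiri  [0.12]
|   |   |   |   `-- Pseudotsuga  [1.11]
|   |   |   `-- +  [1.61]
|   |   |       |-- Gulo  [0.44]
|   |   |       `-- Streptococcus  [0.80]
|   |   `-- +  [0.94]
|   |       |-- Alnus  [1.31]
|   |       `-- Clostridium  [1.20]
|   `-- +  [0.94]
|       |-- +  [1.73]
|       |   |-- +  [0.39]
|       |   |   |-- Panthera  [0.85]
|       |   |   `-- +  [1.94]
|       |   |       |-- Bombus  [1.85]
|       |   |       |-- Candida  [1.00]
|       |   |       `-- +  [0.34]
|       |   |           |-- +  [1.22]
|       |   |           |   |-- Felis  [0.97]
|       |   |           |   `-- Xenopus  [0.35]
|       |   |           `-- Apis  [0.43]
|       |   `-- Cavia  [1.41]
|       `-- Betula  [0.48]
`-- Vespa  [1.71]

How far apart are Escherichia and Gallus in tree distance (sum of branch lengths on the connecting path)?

The path runs Escherichia → … → MRCA → … → Gallus; the MRCA is the node subtending (((Gorilla,Saccharomyces),Gallus),(((((Triticum,Capsella),((Escherichia,(Melursus,Acinonyx,Hordeum)),(Nomascus,Meleagris)),(Rana,Saimiri)),Pseudotsuga),(Gulo,Streptococcus)),(Alnus,Clostridium)),(((Panthera,(Bombus,Candida,((Felis,Xenopus),Apis))),Cavia),Betula)).
Branch lengths along that path: 0.85 + 1.03 + 1.91 + 0.95 + 1.96 + 0.36 + 1.84 + 1.38 + 0.39 = 10.67.

10.67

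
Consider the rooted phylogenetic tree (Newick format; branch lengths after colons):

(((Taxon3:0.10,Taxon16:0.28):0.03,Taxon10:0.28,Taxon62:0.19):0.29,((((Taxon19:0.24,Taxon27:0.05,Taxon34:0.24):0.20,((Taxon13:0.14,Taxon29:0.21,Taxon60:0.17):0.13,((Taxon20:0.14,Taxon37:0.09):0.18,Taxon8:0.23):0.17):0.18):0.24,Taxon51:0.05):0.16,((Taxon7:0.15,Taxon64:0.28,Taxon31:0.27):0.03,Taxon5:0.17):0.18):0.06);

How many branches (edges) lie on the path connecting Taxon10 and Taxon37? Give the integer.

The MRCA of Taxon10 and Taxon37 is the root of the tree.
From Taxon10 up to that node: 2 branches. From Taxon37 up to the same node: 7 branches. Total: 2 + 7 = 9.

9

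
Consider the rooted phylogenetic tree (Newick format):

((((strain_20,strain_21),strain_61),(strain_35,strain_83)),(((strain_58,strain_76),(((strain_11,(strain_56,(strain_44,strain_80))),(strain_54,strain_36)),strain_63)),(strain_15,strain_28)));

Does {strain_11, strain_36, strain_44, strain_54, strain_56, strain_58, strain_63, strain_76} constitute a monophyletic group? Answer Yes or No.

No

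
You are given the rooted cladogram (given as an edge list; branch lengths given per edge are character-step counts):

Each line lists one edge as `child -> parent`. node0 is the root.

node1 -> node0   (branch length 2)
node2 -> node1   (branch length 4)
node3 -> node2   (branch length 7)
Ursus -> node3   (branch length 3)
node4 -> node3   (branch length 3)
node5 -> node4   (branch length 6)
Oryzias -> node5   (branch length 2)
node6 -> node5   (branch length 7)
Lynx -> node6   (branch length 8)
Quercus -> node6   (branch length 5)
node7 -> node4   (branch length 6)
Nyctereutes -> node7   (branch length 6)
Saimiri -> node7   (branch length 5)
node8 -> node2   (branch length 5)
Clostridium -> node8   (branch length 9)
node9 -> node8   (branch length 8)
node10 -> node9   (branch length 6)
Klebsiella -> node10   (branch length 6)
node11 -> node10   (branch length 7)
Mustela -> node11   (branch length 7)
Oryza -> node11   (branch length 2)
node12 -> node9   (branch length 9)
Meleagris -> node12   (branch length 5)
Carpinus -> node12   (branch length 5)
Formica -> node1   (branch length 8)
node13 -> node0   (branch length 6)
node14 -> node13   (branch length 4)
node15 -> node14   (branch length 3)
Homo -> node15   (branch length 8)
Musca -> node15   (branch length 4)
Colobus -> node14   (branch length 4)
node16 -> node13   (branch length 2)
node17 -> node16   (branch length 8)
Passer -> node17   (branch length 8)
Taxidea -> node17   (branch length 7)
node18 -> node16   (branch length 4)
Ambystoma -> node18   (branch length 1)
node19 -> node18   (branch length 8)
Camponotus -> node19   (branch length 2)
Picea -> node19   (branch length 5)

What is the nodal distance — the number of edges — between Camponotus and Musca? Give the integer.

7

The MRCA of Camponotus and Musca is the node subtending (((Homo,Musca),Colobus),((Passer,Taxidea),(Ambystoma,(Camponotus,Picea)))).
From Camponotus up to that node: 4 branches. From Musca up to the same node: 3 branches. Total: 4 + 3 = 7.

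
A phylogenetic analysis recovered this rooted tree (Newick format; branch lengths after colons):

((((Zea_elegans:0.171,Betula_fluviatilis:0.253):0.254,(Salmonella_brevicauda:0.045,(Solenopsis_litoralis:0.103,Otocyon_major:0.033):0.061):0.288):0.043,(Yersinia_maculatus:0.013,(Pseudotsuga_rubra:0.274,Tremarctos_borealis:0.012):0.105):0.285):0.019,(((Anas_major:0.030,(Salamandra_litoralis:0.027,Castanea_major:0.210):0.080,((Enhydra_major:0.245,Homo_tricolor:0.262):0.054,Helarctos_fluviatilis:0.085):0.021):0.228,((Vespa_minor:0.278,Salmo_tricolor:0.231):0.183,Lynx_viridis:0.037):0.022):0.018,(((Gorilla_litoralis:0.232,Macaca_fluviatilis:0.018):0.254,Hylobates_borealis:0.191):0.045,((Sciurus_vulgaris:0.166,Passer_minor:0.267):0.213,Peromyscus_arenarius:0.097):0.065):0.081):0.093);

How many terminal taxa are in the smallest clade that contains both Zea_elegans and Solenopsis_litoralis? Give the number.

The MRCA of Zea_elegans and Solenopsis_litoralis is the node subtending ((Zea_elegans,Betula_fluviatilis),(Salmonella_brevicauda,(Solenopsis_litoralis,Otocyon_major))).
That clade contains 5 terminal taxa: Betula_fluviatilis, Otocyon_major, Salmonella_brevicauda, Solenopsis_litoralis, Zea_elegans.

5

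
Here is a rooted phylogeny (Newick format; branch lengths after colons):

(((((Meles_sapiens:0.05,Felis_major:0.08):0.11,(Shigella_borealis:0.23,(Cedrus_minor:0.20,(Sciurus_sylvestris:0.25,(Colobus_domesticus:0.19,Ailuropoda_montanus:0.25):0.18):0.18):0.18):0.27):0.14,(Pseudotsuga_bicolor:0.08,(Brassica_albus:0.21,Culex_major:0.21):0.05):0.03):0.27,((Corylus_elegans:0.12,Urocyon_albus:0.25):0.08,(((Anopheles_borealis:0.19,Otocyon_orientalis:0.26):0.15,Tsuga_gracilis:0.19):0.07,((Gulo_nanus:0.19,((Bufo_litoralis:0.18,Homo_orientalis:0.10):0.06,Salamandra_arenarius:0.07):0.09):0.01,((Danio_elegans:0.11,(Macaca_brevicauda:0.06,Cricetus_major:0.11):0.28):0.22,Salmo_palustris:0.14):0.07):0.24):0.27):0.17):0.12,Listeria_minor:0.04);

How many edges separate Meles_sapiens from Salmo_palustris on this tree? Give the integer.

9

The MRCA of Meles_sapiens and Salmo_palustris is the node subtending ((((Meles_sapiens,Felis_major),(Shigella_borealis,(Cedrus_minor,(Sciurus_sylvestris,(Colobus_domesticus,Ailuropoda_montanus))))),(Pseudotsuga_bicolor,(Brassica_albus,Culex_major))),((Corylus_elegans,Urocyon_albus),(((Anopheles_borealis,Otocyon_orientalis),Tsuga_gracilis),((Gulo_nanus,((Bufo_litoralis,Homo_orientalis),Salamandra_arenarius)),((Danio_elegans,(Macaca_brevicauda,Cricetus_major)),Salmo_palustris))))).
From Meles_sapiens up to that node: 4 branches. From Salmo_palustris up to the same node: 5 branches. Total: 4 + 5 = 9.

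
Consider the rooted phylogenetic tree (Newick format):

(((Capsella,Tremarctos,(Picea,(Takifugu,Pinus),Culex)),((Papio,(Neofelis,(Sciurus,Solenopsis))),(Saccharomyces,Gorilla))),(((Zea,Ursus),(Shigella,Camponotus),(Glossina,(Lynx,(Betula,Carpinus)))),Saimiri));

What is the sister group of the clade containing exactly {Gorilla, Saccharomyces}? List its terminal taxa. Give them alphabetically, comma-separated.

The clade containing exactly {Gorilla, Saccharomyces} attaches to the tree at the node subtending ((Papio,(Neofelis,(Sciurus,Solenopsis))),(Saccharomyces,Gorilla)).
The other lineage descending from that same node — the sister group — is (Papio,(Neofelis,(Sciurus,Solenopsis))); its 4 tips in alphabetical order are the answer.

Neofelis, Papio, Sciurus, Solenopsis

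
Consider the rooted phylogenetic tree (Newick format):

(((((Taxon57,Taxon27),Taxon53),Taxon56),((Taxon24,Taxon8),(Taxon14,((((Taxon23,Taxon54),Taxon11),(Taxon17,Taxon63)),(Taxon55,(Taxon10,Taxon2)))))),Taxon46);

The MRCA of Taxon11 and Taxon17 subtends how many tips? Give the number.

5

The MRCA of Taxon11 and Taxon17 is the node subtending (((Taxon23,Taxon54),Taxon11),(Taxon17,Taxon63)).
That clade contains 5 terminal taxa: Taxon11, Taxon17, Taxon23, Taxon54, Taxon63.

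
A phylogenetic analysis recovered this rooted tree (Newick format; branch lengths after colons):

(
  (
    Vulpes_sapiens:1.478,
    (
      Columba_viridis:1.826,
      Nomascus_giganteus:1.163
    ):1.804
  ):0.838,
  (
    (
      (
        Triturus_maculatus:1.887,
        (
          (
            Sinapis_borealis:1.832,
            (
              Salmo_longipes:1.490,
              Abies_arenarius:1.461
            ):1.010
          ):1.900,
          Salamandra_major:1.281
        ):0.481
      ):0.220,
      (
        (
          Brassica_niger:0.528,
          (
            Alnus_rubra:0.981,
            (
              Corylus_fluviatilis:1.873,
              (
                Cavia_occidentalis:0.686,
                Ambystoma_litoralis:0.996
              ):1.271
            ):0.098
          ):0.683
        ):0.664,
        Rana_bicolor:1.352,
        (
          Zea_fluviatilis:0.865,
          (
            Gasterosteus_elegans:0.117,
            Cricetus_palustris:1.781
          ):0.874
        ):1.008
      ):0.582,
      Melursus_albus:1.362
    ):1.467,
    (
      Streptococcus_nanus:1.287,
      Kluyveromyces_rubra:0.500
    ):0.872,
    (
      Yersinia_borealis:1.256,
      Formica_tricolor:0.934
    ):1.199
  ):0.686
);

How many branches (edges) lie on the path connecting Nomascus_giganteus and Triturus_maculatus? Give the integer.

7

The MRCA of Nomascus_giganteus and Triturus_maculatus is the root of the tree.
From Nomascus_giganteus up to that node: 3 branches. From Triturus_maculatus up to the same node: 4 branches. Total: 3 + 4 = 7.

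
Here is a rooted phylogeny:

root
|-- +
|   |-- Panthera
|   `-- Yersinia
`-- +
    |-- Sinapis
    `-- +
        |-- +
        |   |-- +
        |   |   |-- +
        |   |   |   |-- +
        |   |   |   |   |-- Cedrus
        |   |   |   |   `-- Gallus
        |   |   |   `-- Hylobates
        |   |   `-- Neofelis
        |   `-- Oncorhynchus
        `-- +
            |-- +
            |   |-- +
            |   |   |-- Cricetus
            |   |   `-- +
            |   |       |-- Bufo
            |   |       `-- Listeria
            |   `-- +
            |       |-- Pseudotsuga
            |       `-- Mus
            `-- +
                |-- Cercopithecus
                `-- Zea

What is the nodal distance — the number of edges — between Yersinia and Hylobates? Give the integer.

The MRCA of Yersinia and Hylobates is the root of the tree.
From Yersinia up to that node: 2 branches. From Hylobates up to the same node: 6 branches. Total: 2 + 6 = 8.

8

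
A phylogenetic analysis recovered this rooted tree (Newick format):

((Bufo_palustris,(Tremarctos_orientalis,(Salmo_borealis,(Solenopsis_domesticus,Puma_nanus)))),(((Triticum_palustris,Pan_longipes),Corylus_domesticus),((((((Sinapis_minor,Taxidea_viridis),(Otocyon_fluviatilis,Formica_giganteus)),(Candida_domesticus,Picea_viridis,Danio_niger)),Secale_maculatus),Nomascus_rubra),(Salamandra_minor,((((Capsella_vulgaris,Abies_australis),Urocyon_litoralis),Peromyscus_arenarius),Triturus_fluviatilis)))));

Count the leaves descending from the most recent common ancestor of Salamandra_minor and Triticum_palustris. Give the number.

18

The MRCA of Salamandra_minor and Triticum_palustris is the node subtending (((Triticum_palustris,Pan_longipes),Corylus_domesticus),((((((Sinapis_minor,Taxidea_viridis),(Otocyon_fluviatilis,Formica_giganteus)),(Candida_domesticus,Picea_viridis,Danio_niger)),Secale_maculatus),Nomascus_rubra),(Salamandra_minor,((((Capsella_vulgaris,Abies_australis),Urocyon_litoralis),Peromyscus_arenarius),Triturus_fluviatilis)))).
That clade contains 18 terminal taxa: Abies_australis, Candida_domesticus, Capsella_vulgaris, Corylus_domesticus, Danio_niger, Formica_giganteus, Nomascus_rubra, Otocyon_fluviatilis, Pan_longipes, Peromyscus_arenarius, Picea_viridis, Salamandra_minor, Secale_maculatus, Sinapis_minor, Taxidea_viridis, Triticum_palustris, Triturus_fluviatilis, Urocyon_litoralis.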